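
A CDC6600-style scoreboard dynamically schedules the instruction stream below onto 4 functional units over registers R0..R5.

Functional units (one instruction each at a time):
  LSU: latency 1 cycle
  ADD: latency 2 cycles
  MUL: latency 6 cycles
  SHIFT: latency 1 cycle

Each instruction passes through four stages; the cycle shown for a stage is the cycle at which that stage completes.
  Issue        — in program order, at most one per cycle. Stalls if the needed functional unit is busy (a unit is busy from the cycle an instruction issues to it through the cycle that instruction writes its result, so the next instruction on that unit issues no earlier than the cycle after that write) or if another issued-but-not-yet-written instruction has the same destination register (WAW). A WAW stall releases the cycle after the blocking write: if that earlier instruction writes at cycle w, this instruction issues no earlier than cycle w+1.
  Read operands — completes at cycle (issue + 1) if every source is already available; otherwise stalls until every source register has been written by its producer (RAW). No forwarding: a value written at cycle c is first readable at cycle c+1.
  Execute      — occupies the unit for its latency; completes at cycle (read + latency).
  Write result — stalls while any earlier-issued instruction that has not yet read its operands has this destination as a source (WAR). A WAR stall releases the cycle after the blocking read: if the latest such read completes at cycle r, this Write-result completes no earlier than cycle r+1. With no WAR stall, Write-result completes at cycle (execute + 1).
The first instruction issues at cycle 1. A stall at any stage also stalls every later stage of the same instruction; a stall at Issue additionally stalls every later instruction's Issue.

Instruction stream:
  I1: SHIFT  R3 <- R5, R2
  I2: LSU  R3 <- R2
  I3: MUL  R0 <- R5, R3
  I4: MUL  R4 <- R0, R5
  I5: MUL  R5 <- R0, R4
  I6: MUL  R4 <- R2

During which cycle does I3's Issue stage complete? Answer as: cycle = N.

I1 -> (1, 2, 3, 4)
I2 -> (5, 6, 7, 8)  // WAW R3: wait I1 write@4
I3 -> (6, 9, 15, 16)  // RAW R3: wait I2 write@8
I4 -> (17, 18, 24, 25)  // struct: MUL busy until I3 writes@16
I5 -> (26, 27, 33, 34)  // struct: MUL busy until I4 writes@25
I6 -> (35, 36, 42, 43)  // struct: MUL busy until I5 writes@34

cycle = 6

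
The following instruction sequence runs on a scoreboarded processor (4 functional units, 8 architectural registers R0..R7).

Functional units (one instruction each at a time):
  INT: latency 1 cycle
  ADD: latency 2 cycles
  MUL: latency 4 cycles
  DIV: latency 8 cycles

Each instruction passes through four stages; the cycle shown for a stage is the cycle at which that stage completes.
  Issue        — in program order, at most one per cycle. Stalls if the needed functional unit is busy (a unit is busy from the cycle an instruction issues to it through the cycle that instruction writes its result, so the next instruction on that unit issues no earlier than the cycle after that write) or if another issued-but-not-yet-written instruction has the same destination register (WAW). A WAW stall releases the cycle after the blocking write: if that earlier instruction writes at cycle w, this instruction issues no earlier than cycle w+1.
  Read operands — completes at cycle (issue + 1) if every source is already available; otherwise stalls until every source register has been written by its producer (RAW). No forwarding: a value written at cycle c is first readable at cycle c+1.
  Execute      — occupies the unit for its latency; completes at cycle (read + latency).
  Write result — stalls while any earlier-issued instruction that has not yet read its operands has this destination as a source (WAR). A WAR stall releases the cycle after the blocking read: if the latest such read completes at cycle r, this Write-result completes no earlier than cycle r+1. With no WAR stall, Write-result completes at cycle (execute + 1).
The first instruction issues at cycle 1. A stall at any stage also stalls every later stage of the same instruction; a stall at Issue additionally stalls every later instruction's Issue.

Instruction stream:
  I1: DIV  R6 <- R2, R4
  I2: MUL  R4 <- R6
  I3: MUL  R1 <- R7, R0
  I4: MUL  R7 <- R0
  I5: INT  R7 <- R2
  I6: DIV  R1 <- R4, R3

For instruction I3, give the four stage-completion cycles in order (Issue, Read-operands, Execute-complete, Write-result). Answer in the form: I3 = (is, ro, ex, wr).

[1] I1 dispatched to DIV
[2] I1 operands ready; I2 dispatched to MUL
[10] I1 complete
[11] R6←I1
[12] I2 operands ready
[16] I2 complete
[17] R4←I2
[18] I3 dispatched to MUL
[19] I3 operands ready
[23] I3 complete
[24] R1←I3
[25] I4 dispatched to MUL
[26] I4 operands ready
[30] I4 complete
[31] R7←I4
[32] I5 dispatched to INT
[33] I5 operands ready; I6 dispatched to DIV
[34] I5 complete; I6 operands ready
[35] R7←I5
[42] I6 complete
[43] R1←I6

I3 = (18, 19, 23, 24)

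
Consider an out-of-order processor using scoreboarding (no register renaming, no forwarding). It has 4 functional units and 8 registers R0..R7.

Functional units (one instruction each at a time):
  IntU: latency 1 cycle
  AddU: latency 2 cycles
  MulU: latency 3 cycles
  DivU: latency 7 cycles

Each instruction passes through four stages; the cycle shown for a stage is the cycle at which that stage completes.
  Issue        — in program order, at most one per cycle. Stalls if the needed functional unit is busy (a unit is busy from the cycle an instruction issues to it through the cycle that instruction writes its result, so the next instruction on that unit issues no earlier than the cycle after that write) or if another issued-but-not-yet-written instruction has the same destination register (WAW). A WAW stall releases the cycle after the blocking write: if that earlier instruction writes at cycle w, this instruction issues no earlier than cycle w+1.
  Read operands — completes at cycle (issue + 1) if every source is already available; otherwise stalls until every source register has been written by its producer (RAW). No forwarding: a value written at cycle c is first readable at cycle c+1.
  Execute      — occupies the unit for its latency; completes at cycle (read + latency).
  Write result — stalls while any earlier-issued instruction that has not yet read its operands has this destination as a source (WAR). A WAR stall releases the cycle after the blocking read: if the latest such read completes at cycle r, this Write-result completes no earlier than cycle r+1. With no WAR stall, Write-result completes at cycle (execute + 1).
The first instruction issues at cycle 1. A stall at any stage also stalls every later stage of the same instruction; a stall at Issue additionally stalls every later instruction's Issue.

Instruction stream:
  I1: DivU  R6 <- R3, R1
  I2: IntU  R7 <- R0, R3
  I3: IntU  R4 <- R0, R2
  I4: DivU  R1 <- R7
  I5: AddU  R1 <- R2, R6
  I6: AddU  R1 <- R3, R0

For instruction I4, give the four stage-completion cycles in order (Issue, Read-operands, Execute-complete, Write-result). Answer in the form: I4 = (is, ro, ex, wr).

I4 = (11, 12, 19, 20)

  I1 | 1 | 2 | 9 | 10
  I2 | 2 | 3 | 4 | 5
  I3 | 6 | 7 | 8 | 9   struct: IntU busy until I2 writes@5
  I4 | 11 | 12 | 19 | 20   struct: DivU busy until I1 writes@10
  I5 | 21 | 22 | 24 | 25   WAW R1: wait I4 write@20
  I6 | 26 | 27 | 29 | 30   struct: AddU busy until I5 writes@25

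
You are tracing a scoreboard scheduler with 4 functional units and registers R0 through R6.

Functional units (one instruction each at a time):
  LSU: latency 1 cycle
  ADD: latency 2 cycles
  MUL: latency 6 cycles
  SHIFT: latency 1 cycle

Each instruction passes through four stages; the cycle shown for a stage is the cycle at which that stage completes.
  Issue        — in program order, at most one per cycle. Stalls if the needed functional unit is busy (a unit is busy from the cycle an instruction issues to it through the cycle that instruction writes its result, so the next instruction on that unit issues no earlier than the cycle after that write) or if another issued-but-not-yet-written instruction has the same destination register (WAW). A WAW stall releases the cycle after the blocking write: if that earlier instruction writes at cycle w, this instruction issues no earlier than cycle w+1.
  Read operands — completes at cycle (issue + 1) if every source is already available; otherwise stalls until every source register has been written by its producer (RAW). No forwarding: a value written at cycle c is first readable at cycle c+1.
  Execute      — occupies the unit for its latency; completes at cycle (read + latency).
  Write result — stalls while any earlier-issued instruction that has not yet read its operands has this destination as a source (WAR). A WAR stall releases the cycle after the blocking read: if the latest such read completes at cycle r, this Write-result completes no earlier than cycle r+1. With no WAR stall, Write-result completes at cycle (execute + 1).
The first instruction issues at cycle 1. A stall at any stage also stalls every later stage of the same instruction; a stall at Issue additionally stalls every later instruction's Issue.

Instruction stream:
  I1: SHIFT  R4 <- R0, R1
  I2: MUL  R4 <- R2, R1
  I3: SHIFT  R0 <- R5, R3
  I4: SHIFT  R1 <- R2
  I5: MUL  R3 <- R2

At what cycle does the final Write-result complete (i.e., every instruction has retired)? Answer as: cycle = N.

cycle = 22

1) issue 1, read 2, done 3, write 4
2) issue 5, read 6, done 12, write 13  <WAW R4: wait I1 write@4>
3) issue 6, read 7, done 8, write 9
4) issue 10, read 11, done 12, write 13  <struct: SHIFT busy until I3 writes@9>
5) issue 14, read 15, done 21, write 22  <struct: MUL busy until I2 writes@13>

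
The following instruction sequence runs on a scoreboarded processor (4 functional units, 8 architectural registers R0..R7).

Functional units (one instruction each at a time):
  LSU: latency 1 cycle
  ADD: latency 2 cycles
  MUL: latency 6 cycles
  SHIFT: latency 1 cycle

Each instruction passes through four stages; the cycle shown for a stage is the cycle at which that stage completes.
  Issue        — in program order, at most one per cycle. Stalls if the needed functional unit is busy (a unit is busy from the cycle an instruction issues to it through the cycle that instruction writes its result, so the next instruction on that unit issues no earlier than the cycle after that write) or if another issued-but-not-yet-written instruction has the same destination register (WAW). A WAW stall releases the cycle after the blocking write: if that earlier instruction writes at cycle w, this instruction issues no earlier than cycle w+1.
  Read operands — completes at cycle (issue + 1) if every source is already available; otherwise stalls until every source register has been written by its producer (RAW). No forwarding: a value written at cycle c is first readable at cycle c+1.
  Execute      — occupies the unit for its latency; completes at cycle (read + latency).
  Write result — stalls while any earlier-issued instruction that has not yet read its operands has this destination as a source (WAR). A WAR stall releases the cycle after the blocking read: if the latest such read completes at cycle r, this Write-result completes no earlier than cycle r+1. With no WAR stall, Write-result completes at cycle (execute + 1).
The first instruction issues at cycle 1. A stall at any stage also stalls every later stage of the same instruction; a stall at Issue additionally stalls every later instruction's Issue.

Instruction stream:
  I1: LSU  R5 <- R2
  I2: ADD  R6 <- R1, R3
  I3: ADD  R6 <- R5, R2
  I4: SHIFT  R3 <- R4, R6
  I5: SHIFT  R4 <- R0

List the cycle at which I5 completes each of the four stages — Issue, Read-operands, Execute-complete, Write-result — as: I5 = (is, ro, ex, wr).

c1: I1→LSU
c2: I1 RO; I2→ADD
c3: I1 EX; I2 RO
c4: I1 WR R5
c5: I2 EX
c6: I2 WR R6
c7: I3→ADD
c8: I3 RO; I4→SHIFT
c10: I3 EX
c11: I3 WR R6
c12: I4 RO
c13: I4 EX
c14: I4 WR R3
c15: I5→SHIFT
c16: I5 RO
c17: I5 EX
c18: I5 WR R4

I5 = (15, 16, 17, 18)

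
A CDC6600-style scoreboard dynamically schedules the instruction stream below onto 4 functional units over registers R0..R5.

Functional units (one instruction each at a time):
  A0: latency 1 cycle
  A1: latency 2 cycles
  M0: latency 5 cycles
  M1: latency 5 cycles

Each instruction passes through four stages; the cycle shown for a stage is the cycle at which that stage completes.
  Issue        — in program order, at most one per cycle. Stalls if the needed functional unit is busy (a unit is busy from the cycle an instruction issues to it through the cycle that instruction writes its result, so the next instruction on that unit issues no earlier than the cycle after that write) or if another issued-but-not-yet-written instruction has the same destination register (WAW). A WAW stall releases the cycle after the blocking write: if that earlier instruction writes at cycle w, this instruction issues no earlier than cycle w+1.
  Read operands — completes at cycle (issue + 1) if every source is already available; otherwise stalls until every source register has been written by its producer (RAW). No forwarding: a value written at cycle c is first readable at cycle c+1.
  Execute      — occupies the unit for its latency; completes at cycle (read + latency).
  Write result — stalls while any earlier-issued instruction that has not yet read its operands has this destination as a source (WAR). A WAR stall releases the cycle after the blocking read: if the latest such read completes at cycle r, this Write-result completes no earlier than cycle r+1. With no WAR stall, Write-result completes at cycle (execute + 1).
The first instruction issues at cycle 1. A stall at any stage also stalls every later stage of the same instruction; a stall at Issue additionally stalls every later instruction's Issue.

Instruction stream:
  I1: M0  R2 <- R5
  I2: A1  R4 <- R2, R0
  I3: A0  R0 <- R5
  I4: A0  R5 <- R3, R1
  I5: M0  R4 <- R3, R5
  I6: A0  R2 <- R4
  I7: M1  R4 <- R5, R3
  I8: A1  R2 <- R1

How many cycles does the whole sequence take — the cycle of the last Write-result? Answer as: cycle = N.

1) issue 1, read 2, done 7, write 8
2) issue 2, read 9, done 11, write 12  <RAW R2: wait I1 write@8>
3) issue 3, read 4, done 5, write 10  <WAR R0: wait I2 read@9>
4) issue 11, read 12, done 13, write 14  <struct: A0 busy until I3 writes@10>
5) issue 13, read 15, done 20, write 21  <WAW R4: wait I2 write@12 / RAW R5: wait I4 write@14>
6) issue 15, read 22, done 23, write 24  <struct: A0 busy until I4 writes@14 / RAW R4: wait I5 write@21>
7) issue 22, read 23, done 28, write 29  <WAW R4: wait I5 write@21>
8) issue 25, read 26, done 28, write 29  <WAW R2: wait I6 write@24>

cycle = 29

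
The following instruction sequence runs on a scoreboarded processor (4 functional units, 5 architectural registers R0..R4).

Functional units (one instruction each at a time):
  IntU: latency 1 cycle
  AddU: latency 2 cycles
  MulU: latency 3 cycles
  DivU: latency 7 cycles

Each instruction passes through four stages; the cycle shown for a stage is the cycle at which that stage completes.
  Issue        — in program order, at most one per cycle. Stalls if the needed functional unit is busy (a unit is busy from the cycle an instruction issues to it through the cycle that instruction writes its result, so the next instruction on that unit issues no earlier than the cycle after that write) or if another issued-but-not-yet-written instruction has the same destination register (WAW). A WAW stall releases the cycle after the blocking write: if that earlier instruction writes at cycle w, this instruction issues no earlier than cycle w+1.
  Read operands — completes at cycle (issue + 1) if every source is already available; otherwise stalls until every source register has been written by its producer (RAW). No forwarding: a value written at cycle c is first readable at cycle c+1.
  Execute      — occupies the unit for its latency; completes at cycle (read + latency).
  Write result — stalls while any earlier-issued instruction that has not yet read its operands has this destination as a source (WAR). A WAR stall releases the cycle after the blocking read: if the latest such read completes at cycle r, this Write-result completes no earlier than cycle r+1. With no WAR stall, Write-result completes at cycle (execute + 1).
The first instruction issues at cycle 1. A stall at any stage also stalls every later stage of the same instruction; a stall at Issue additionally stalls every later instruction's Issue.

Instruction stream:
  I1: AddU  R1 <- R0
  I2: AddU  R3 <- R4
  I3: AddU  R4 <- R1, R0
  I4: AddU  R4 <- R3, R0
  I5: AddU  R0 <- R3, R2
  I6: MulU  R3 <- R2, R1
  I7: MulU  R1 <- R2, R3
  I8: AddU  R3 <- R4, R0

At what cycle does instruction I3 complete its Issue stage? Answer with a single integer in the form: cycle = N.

I1  is:1  ro:2  ex:4  wr:5
I2  is:6  ro:7  ex:9  wr:10  — struct: AddU busy until I1 writes@5
I3  is:11  ro:12  ex:14  wr:15  — struct: AddU busy until I2 writes@10
I4  is:16  ro:17  ex:19  wr:20  — struct: AddU busy until I3 writes@15
I5  is:21  ro:22  ex:24  wr:25  — struct: AddU busy until I4 writes@20
I6  is:22  ro:23  ex:26  wr:27
I7  is:28  ro:29  ex:32  wr:33  — struct: MulU busy until I6 writes@27
I8  is:29  ro:30  ex:32  wr:33

cycle = 11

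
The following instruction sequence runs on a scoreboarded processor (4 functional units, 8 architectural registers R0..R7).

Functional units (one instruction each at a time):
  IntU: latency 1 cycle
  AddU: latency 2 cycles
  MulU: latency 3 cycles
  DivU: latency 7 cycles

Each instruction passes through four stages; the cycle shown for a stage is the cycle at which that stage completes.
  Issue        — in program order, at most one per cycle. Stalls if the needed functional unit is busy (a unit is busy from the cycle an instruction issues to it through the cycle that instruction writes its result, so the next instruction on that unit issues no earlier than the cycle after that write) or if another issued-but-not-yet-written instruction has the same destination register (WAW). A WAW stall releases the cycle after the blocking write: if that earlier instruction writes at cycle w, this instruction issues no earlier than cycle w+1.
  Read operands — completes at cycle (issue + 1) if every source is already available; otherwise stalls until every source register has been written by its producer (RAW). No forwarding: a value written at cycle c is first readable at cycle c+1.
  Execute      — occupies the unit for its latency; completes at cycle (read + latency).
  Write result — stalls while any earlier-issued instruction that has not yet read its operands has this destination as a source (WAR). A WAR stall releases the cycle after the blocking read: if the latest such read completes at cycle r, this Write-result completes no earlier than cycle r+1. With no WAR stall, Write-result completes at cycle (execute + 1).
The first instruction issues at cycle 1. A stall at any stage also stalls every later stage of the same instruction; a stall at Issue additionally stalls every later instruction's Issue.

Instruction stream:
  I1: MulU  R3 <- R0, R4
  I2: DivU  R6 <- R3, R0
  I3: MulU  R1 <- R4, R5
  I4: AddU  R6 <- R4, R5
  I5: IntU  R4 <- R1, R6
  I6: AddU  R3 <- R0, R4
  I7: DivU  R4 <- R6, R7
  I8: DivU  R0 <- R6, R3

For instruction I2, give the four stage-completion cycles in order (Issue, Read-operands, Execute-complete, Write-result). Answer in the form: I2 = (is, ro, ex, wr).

I1  is:1  ro:2  ex:5  wr:6
I2  is:2  ro:7  ex:14  wr:15  — RAW R3: wait I1 write@6
I3  is:7  ro:8  ex:11  wr:12  — struct: MulU busy until I1 writes@6
I4  is:16  ro:17  ex:19  wr:20  — WAW R6: wait I2 write@15
I5  is:17  ro:21  ex:22  wr:23  — RAW R6: wait I4 write@20
I6  is:21  ro:24  ex:26  wr:27  — struct: AddU busy until I4 writes@20, RAW R4: wait I5 write@23
I7  is:24  ro:25  ex:32  wr:33  — WAW R4: wait I5 write@23
I8  is:34  ro:35  ex:42  wr:43  — struct: DivU busy until I7 writes@33

I2 = (2, 7, 14, 15)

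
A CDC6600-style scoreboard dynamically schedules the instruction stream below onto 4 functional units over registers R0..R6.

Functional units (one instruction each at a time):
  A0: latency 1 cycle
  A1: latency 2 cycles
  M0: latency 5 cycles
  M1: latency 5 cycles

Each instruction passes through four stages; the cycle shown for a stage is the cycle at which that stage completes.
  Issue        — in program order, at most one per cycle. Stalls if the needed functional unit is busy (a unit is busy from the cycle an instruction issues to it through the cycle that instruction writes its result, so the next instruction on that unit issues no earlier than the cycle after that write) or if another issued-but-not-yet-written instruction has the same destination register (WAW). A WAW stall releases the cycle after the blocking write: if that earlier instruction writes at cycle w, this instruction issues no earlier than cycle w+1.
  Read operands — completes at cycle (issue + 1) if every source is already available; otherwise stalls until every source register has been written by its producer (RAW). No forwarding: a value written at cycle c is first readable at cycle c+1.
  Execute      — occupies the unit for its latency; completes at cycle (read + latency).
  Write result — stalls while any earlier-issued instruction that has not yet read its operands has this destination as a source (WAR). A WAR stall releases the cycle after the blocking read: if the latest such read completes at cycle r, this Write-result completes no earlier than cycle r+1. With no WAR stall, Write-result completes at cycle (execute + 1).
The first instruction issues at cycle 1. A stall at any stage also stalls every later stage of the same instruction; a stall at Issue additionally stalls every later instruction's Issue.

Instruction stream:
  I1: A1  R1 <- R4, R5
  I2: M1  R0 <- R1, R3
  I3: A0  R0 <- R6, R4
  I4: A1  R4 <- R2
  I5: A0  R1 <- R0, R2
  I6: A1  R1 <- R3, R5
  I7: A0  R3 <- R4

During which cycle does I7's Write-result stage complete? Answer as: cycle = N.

cycle = 25

t=1  I1 dispatched to A1
t=2  I1 operands ready; I2 dispatched to M1
t=4  I1 complete
t=5  R1←I1
t=6  I2 operands ready
t=11  I2 complete
t=12  R0←I2
t=13  I3 dispatched to A0
t=14  I3 operands ready; I4 dispatched to A1
t=15  I3 complete; I4 operands ready
t=16  R0←I3
t=17  I4 complete; I5 dispatched to A0
t=18  R4←I4; I5 operands ready
t=19  I5 complete
t=20  R1←I5
t=21  I6 dispatched to A1
t=22  I6 operands ready; I7 dispatched to A0
t=23  I7 operands ready
t=24  I6 complete; I7 complete
t=25  R1←I6; R3←I7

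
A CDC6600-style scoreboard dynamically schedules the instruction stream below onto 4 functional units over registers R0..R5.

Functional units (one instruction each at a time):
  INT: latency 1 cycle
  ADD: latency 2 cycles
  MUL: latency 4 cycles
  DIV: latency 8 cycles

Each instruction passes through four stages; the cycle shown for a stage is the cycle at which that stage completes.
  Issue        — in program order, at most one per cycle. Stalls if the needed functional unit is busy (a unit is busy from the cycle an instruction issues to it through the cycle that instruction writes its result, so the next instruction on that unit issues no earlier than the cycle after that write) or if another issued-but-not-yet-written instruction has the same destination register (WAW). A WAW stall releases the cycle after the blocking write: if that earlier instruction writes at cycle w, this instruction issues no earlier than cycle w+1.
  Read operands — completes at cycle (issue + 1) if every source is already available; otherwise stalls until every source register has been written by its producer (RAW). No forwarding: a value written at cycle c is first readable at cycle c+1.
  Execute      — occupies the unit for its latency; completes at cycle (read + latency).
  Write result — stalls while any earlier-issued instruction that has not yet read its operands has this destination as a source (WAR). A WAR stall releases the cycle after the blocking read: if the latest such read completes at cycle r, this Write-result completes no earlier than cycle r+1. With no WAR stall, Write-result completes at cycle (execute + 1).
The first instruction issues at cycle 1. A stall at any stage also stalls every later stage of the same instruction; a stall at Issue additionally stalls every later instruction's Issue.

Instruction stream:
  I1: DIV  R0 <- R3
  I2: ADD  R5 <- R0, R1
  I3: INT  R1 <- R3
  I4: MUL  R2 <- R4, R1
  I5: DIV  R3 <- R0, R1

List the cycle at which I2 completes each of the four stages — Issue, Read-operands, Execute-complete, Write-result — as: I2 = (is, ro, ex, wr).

I2 = (2, 12, 14, 15)

t=1  I1→DIV
t=2  I1 RO · I2→ADD
t=3  I3→INT
t=4  I3 RO · I4→MUL
t=5  I3 EX
t=10  I1 EX
t=11  I1 WR R0
t=12  I2 RO · I5→DIV
t=13  I3 WR R1
t=14  I2 EX · I4 RO · I5 RO
t=15  I2 WR R5
t=18  I4 EX
t=19  I4 WR R2
t=22  I5 EX
t=23  I5 WR R3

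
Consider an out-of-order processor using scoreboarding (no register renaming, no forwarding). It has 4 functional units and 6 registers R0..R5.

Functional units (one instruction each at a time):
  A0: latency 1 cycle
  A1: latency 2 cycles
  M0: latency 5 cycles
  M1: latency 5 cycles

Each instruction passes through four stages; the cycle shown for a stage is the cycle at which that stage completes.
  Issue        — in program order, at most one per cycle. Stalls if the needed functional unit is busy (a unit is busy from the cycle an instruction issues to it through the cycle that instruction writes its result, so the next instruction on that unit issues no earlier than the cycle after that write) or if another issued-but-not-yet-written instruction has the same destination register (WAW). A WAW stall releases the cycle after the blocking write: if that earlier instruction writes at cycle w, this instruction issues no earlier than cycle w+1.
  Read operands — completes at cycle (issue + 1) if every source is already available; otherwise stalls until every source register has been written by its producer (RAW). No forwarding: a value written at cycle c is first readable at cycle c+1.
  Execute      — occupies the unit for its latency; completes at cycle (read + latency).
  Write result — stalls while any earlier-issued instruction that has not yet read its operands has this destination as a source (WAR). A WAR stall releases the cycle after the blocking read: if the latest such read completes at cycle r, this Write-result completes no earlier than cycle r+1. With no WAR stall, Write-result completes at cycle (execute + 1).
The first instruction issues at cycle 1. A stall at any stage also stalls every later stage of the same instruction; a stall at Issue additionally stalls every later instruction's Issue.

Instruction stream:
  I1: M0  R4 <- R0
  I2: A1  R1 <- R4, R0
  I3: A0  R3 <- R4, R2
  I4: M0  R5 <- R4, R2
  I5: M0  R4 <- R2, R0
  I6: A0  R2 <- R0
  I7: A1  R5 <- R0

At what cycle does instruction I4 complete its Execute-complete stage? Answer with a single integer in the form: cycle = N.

t=1  issue I1 (M0)
t=2  I1 read-ops; issue I2 (A1)
t=3  issue I3 (A0)
t=7  I1 finished on M0
t=8  I1→R4
t=9  I2 read-ops; I3 read-ops; issue I4 (M0)
t=10  I3 finished on A0; I4 read-ops
t=11  I2 finished on A1; I3→R3
t=12  I2→R1
t=15  I4 finished on M0
t=16  I4→R5
t=17  issue I5 (M0)
t=18  I5 read-ops; issue I6 (A0)
t=19  I6 read-ops; issue I7 (A1)
t=20  I6 finished on A0; I7 read-ops
t=21  I6→R2
t=22  I7 finished on A1
t=23  I5 finished on M0; I7→R5
t=24  I5→R4

cycle = 15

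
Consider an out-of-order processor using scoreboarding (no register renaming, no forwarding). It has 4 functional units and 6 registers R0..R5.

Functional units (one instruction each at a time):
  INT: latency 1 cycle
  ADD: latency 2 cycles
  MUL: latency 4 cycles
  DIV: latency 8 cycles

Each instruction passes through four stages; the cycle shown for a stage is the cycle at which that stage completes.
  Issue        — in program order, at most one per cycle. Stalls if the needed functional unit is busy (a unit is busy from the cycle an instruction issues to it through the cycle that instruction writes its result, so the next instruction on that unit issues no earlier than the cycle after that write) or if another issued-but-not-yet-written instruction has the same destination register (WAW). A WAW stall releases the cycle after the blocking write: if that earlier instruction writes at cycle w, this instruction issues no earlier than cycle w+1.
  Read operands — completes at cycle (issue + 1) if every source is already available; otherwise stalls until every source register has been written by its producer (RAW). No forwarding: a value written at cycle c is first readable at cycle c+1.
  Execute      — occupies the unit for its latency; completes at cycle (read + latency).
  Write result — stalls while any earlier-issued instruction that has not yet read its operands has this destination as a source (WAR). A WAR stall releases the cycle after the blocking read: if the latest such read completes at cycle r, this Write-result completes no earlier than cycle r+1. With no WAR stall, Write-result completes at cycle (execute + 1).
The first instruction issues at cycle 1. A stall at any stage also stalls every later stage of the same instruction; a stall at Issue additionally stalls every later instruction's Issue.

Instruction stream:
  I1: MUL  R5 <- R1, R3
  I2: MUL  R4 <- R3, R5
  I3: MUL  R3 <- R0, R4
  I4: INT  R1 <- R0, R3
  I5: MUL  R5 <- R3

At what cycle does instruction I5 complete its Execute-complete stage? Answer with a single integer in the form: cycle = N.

c1: issue I1 (MUL)
c2: I1 read-ops
c6: I1 finished on MUL
c7: I1→R5
c8: issue I2 (MUL)
c9: I2 read-ops
c13: I2 finished on MUL
c14: I2→R4
c15: issue I3 (MUL)
c16: I3 read-ops; issue I4 (INT)
c20: I3 finished on MUL
c21: I3→R3
c22: I4 read-ops; issue I5 (MUL)
c23: I4 finished on INT; I5 read-ops
c24: I4→R1
c27: I5 finished on MUL
c28: I5→R5

cycle = 27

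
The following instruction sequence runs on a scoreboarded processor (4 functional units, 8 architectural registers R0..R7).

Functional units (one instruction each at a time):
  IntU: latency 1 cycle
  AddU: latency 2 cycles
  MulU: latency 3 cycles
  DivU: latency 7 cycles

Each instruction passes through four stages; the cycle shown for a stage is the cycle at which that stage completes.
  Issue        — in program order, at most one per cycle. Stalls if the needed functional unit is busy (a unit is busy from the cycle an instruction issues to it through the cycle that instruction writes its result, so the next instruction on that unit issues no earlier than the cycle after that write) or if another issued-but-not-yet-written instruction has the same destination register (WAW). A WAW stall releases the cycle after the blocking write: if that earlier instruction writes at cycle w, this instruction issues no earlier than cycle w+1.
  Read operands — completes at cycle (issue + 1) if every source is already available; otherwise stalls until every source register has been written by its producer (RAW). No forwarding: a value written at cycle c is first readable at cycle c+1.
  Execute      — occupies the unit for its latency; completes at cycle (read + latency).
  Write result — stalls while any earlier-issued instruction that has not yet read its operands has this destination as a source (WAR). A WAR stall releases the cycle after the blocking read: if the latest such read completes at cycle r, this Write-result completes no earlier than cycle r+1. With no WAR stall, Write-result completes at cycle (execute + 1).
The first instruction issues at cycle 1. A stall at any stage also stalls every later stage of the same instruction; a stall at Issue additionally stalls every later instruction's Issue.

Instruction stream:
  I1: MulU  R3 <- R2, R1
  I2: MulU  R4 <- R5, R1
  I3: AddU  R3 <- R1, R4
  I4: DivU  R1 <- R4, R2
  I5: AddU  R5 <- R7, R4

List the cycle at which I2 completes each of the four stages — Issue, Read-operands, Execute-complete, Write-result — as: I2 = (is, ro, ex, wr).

I1  is:1  ro:2  ex:5  wr:6
I2  is:7  ro:8  ex:11  wr:12  — struct: MulU busy until I1 writes@6
I3  is:8  ro:13  ex:15  wr:16  — RAW R4: wait I2 write@12
I4  is:9  ro:13  ex:20  wr:21  — RAW R4: wait I2 write@12
I5  is:17  ro:18  ex:20  wr:21  — struct: AddU busy until I3 writes@16

I2 = (7, 8, 11, 12)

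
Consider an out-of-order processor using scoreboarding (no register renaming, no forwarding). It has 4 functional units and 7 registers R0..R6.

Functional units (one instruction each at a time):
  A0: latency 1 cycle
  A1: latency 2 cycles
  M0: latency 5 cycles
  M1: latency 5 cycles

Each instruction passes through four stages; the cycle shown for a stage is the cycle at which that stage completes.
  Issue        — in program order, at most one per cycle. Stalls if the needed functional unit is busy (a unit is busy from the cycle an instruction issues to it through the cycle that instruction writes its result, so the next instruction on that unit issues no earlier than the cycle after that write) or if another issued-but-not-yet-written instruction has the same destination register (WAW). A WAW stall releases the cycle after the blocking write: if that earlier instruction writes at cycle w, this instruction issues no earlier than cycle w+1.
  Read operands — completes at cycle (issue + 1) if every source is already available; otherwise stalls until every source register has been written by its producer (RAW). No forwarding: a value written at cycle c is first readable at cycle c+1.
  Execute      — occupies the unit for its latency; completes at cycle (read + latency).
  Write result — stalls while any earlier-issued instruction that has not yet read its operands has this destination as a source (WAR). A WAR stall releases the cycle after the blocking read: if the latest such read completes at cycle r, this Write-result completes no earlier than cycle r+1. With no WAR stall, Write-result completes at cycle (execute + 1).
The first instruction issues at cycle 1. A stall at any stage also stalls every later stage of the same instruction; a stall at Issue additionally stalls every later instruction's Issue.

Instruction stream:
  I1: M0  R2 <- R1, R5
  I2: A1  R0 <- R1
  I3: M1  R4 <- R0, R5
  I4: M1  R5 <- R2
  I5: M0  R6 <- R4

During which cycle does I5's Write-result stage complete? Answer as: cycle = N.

1) issue 1, read 2, done 7, write 8
2) issue 2, read 3, done 5, write 6
3) issue 3, read 7, done 12, write 13  <RAW R0: wait I2 write@6>
4) issue 14, read 15, done 20, write 21  <struct: M1 busy until I3 writes@13>
5) issue 15, read 16, done 21, write 22

cycle = 22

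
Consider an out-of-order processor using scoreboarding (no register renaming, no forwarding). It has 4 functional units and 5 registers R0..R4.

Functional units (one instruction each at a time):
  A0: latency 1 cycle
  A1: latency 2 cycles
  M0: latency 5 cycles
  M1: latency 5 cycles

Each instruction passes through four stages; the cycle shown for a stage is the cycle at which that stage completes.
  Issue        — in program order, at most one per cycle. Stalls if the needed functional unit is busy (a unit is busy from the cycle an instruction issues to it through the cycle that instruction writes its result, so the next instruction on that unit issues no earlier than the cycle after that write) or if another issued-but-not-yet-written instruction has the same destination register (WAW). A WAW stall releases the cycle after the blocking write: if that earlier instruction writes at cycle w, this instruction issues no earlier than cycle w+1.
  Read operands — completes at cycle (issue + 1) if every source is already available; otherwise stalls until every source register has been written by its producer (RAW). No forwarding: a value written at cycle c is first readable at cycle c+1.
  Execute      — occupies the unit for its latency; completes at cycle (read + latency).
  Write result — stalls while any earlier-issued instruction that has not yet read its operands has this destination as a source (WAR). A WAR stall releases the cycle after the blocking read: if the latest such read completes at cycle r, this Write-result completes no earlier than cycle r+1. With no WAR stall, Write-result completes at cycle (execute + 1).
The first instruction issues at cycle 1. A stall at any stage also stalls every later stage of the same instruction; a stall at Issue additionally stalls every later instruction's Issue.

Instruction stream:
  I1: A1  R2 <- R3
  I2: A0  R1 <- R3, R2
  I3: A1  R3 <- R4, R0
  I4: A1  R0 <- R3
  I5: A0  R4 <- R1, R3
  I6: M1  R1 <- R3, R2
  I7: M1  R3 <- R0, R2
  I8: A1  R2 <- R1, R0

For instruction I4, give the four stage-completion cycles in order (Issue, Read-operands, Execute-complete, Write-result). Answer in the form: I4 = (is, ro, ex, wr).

I4 = (11, 12, 14, 15)

I1: IS=1 RO=2 EX=4 WR=5
I2: IS=2 RO=6 EX=7 WR=8  [RAW R2: wait I1 write@5]
I3: IS=6 RO=7 EX=9 WR=10  [struct: A1 busy until I1 writes@5]
I4: IS=11 RO=12 EX=14 WR=15  [struct: A1 busy until I3 writes@10]
I5: IS=12 RO=13 EX=14 WR=15
I6: IS=13 RO=14 EX=19 WR=20
I7: IS=21 RO=22 EX=27 WR=28  [struct: M1 busy until I6 writes@20]
I8: IS=22 RO=23 EX=25 WR=26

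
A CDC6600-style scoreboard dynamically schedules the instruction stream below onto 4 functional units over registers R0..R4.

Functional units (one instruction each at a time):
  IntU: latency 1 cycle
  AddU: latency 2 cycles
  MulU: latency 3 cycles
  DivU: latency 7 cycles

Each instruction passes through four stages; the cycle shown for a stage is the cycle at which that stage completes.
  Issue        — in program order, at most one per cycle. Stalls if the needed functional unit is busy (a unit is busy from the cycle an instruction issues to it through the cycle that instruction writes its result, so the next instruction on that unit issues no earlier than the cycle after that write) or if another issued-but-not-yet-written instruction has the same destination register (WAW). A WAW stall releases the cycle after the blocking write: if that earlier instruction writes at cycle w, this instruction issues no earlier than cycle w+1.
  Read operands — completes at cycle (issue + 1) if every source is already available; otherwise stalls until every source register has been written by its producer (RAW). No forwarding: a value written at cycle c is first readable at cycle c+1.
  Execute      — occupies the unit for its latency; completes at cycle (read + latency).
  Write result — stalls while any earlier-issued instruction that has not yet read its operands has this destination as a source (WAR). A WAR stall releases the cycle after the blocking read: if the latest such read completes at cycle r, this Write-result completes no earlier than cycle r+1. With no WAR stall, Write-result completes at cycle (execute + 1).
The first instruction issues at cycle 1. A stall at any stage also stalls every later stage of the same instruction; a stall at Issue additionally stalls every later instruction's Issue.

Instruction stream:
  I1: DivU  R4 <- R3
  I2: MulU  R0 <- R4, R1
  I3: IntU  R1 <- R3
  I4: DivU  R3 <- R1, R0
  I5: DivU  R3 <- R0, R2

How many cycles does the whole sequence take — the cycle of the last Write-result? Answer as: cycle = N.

I1: IS=1 RO=2 EX=9 WR=10
I2: IS=2 RO=11 EX=14 WR=15  [RAW R4: wait I1 write@10]
I3: IS=3 RO=4 EX=5 WR=12  [WAR R1: wait I2 read@11]
I4: IS=11 RO=16 EX=23 WR=24  [struct: DivU busy until I1 writes@10; RAW R0: wait I2 write@15]
I5: IS=25 RO=26 EX=33 WR=34  [struct: DivU busy until I4 writes@24]

cycle = 34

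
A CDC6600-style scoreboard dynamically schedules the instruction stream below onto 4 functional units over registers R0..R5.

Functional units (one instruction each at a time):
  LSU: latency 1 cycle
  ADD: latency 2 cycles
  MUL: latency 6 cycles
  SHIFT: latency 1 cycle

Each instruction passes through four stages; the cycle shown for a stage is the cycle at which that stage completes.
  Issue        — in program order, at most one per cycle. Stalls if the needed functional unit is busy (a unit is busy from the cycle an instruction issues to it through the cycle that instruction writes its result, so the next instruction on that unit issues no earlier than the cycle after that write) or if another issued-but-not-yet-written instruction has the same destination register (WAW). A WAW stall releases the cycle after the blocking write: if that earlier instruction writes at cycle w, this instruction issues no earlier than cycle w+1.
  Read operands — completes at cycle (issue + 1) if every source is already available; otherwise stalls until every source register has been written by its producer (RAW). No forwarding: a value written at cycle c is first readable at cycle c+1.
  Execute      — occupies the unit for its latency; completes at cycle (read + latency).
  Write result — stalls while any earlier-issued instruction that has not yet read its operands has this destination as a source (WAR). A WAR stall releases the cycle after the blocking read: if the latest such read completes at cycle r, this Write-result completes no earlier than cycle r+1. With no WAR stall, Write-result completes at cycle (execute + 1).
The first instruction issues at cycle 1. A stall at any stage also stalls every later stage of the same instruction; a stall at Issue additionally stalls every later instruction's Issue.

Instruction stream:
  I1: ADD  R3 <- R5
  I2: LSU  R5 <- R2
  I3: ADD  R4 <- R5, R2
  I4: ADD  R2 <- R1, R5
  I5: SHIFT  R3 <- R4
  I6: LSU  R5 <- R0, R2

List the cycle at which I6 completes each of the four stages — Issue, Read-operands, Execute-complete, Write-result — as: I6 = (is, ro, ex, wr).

I6 = (13, 16, 17, 18)

[1] issue I1 (ADD)
[2] I1 read-ops | issue I2 (LSU)
[3] I2 read-ops
[4] I1 finished on ADD | I2 finished on LSU
[5] I1→R3 | I2→R5
[6] issue I3 (ADD)
[7] I3 read-ops
[9] I3 finished on ADD
[10] I3→R4
[11] issue I4 (ADD)
[12] I4 read-ops | issue I5 (SHIFT)
[13] I5 read-ops | issue I6 (LSU)
[14] I4 finished on ADD | I5 finished on SHIFT
[15] I4→R2 | I5→R3
[16] I6 read-ops
[17] I6 finished on LSU
[18] I6→R5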